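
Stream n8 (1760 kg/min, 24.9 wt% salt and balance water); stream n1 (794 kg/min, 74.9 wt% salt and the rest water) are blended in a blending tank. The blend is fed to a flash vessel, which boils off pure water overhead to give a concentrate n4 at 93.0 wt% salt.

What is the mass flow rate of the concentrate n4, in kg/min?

1111 kg/min

salt entering = 1760×0.249 + 794×0.749 = 1032.9 kg/min.
All salt reports to n4, so n4 = 1032.9/0.930 = 1110.7 kg/min.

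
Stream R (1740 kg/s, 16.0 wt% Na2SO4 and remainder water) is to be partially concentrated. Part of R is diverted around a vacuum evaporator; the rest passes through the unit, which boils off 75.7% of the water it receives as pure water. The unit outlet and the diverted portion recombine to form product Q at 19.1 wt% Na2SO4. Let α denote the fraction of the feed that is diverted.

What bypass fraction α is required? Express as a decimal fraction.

0.745

All 1740×0.160 = 278.4 kg/s of Na2SO4 reaches Q, so Q = 278.4/0.191 = 1457.6 kg/s and vapour = 282.41 kg/s.
The evaporator receives (1−α)·1740 of feed at 0.840 water and removes 0.757 of that water:
0.757×0.840×(1−α)×1740 = 282.41
(1−α) = 282.41/1106.4 = 0.2552;  α = 0.7448.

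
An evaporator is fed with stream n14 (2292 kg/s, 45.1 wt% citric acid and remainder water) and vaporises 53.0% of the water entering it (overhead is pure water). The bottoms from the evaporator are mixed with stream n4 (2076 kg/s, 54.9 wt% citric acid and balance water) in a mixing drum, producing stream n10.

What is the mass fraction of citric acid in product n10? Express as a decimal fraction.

Vapour removed = 0.530×0.549×2292 = 666.9 kg/s; concentrate = 1625.1 kg/s.
citric acid reaching the mixer = 1033.7 (from concentrate) + 2076×0.549 = 2173.4 kg/s.
Product flow = 1625.1 + 2076 = 3701.1 kg/s; citric acid fraction = 0.5872.

0.5872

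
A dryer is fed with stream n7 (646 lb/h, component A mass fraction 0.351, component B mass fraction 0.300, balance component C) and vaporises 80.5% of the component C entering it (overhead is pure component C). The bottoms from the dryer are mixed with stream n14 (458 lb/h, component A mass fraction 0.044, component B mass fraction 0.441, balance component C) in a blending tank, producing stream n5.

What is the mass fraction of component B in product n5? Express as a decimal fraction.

0.429

Vapour removed = 0.805×0.349×646 = 181.49 lb/h; concentrate = 464.51 lb/h.
component B reaching the mixer = 193.8 (from concentrate) + 458×0.441 = 395.78 lb/h.
Product flow = 464.51 + 458 = 922.51 lb/h; component B fraction = 0.429.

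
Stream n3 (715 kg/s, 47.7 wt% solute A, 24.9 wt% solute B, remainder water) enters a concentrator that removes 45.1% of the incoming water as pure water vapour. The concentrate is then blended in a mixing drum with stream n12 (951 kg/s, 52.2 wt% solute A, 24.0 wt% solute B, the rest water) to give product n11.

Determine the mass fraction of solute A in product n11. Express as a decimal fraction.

Vapour removed = 0.451×0.274×715 = 88.355 kg/s; concentrate = 626.64 kg/s.
solute A reaching the mixer = 341.06 (from concentrate) + 951×0.522 = 837.48 kg/s.
Product flow = 626.64 + 951 = 1577.6 kg/s; solute A fraction = 0.5308.

0.5308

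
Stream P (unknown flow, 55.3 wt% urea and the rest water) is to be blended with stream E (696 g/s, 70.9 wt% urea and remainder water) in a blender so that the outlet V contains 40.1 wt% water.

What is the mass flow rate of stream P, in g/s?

1664 g/s

Let P be the unknown flow. Total out = 696 + P.
water balance: 202.54 + 0.447·P = 0.401·(696 + P)
(0.447 − 0.401)·P = 0.401×696 − 202.54 = 76.56
P = 76.56 / 0.046 = 1664.3 g/s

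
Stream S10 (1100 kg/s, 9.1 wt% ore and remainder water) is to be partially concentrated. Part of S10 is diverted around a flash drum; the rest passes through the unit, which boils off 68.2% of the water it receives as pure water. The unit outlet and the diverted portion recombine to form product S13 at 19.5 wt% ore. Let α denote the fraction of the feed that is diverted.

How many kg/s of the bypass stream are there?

153.7 kg/s

All 1100×0.091 = 100.1 kg/s of ore reaches S13, so S13 = 100.1/0.195 = 513.33 kg/s and vapour = 586.67 kg/s.
The evaporator receives (1−α)·1100 of feed at 0.909 water and removes 0.682 of that water:
0.682×0.909×(1−α)×1100 = 586.67
(1−α) = 586.67/681.93 = 0.8603;  α = 0.1397.
Bypass flow = 0.1397×1100 = 153.67 kg/s.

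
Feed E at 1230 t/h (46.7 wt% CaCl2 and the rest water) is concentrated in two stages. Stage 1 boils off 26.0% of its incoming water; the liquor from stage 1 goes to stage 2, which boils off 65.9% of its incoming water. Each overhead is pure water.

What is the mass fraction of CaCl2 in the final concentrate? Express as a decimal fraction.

0.7764

water in feed = 1230×0.533 = 655.59 t/h.
After stage 1: water left = (1−0.260)×655.59 = 485.14; stream total = 1059.5 t/h.
After stage 2: water left = (1−0.659)×485.14 = 165.43; final concentrate = 739.84 t/h.
CaCl2 fraction = 574.41/739.84 = 0.7764.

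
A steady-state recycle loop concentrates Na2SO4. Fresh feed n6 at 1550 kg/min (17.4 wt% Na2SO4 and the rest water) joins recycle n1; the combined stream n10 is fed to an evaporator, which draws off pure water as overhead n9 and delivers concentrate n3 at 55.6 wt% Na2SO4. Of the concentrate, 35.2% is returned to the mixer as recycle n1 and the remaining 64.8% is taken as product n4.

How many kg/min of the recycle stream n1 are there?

Overall Na2SO4 balance (none leaves overhead): Na2SO4 in fresh feed = Na2SO4 in product, i.e. 1550×0.174 = (1−0.352)·n3·0.556.
n3 = 269.7/(0.556×0.648) = 748.57 kg/min.
Recycle n1 = 0.352×748.57 = 263.5 kg/min.

263.5 kg/min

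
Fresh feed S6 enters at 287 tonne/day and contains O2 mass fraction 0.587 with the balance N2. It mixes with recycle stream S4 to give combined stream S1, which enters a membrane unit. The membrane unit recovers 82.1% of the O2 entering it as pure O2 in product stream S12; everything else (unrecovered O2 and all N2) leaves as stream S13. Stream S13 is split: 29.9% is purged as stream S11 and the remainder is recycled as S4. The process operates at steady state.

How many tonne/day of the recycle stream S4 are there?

N2 enters only via S6 and leaves only via the purge: 287×0.413 = 0.299×(N2 in S13), and the membrane unit passes all N2, so N2 in S1 = N2 in S13 = 396.42 tonne/day.
O2 in S1: m_A = 287×0.587 + (1−0.299)·(1−0.821)·m_A, so m_A = 168.47/0.8745 = 192.64 tonne/day.
S13 = (1−0.821)×192.64 + 396.42 = 430.91 tonne/day.
Recycle S4 = (1−0.299)×430.91 = 302.07 tonne/day.

302.1 tonne/day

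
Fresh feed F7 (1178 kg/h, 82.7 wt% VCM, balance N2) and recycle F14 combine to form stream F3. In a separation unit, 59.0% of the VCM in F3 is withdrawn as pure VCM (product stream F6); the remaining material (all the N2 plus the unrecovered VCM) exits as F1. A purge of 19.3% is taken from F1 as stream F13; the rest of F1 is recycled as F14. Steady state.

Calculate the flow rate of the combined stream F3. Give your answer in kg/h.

2512 kg/h

N2 enters only via F7 and leaves only via the purge: 1178×0.173 = 0.193×(N2 in F1), and the separation unit passes all N2, so N2 in F3 = N2 in F1 = 1055.9 kg/h.
VCM in F3: m_A = 1178×0.827 + (1−0.193)·(1−0.590)·m_A, so m_A = 974.21/0.6691 = 1455.9 kg/h.
F3 = 1455.9 + 1055.9 = 2511.9 kg/h.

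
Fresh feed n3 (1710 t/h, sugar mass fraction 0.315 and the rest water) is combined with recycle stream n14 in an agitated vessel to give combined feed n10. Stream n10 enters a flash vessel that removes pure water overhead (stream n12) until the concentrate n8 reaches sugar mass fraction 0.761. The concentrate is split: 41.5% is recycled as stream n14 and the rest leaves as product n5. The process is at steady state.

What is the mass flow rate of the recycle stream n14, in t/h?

502.1 t/h

Overall sugar balance (none leaves overhead): sugar in fresh feed = sugar in product, i.e. 1710×0.315 = (1−0.415)·n8·0.761.
n8 = 538.65/(0.761×0.585) = 1209.9 t/h.
Recycle n14 = 0.415×1209.9 = 502.13 t/h.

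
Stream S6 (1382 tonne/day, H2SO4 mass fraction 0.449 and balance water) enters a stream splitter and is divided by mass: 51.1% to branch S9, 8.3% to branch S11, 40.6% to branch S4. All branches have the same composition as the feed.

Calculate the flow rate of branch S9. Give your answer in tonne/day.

706.2 tonne/day

Branch S9 flow = 0.511×1382 = 706.2 tonne/day.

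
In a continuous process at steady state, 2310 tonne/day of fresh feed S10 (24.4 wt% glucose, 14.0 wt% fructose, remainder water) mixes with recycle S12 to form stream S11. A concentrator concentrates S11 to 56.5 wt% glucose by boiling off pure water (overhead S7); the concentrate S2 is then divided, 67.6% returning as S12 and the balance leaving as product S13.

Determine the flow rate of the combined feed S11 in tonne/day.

Overall glucose balance (none leaves overhead): glucose in fresh feed = glucose in product, i.e. 2310×0.244 = (1−0.676)·S2·0.565.
S2 = 563.64/(0.565×0.324) = 3079 tonne/day.
Recycle S12 = 0.676×3079 = 2081.4 tonne/day.
Combined feed S11 = 2310 + 2081.4 = 4391.4 tonne/day.

4391 tonne/day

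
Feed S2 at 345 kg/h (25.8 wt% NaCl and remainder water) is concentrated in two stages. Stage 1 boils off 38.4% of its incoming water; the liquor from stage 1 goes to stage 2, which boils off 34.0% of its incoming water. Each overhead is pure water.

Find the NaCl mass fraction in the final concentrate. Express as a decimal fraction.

0.461

water in feed = 345×0.742 = 255.99 kg/h.
After stage 1: water left = (1−0.384)×255.99 = 157.69; stream total = 246.7 kg/h.
After stage 2: water left = (1−0.340)×157.69 = 104.08; final concentrate = 193.09 kg/h.
NaCl fraction = 89.01/193.09 = 0.461.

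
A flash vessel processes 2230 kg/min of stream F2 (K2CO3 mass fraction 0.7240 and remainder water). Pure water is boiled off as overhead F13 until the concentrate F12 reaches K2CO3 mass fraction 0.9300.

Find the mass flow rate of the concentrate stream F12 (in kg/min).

K2CO3 is conserved: 2230×0.724 = 1614.5 kg/min all reports to the concentrate.
Concentrate = 1614.5/(target fraction) = 1736 kg/min.

1736 kg/min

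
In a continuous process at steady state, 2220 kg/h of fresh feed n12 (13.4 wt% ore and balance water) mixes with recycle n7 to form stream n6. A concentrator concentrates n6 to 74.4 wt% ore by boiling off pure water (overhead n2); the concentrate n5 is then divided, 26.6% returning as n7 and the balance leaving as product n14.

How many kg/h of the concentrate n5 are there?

Overall ore balance (none leaves overhead): ore in fresh feed = ore in product, i.e. 2220×0.134 = (1−0.266)·n5·0.744.
n5 = 297.48/(0.744×0.734) = 544.74 kg/h.

544.7 kg/h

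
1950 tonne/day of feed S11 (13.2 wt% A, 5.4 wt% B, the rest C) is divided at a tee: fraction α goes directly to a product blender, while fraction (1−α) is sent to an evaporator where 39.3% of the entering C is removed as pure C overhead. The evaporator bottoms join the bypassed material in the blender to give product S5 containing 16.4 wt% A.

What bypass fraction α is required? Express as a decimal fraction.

0.390

All 1950×0.132 = 257.4 tonne/day of A reaches S5, so S5 = 257.4/0.164 = 1569.5 tonne/day and vapour = 380.49 tonne/day.
The evaporator receives (1−α)·1950 of feed at 0.814 C and removes 0.393 of that C:
0.393×0.814×(1−α)×1950 = 380.49
(1−α) = 380.49/623.81 = 0.6099;  α = 0.3901.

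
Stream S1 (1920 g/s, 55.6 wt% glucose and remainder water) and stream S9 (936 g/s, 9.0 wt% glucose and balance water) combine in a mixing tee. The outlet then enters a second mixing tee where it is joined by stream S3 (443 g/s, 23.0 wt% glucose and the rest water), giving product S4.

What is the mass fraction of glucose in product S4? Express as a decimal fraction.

Overall, product flow = 3299 g/s.
glucose in = 1920×0.556 + 936×0.090 + 443×0.230 = 1253.7 g/s.
glucose fraction in S4 = 0.380.

0.380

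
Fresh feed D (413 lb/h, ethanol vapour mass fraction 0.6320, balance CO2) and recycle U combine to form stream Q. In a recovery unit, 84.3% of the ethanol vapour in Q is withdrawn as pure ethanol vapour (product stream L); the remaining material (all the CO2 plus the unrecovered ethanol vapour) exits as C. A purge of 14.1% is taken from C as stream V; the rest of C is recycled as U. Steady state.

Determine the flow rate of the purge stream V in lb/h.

158.7 lb/h

CO2 enters only via D and leaves only via the purge: 413×0.368 = 0.141×(CO2 in C), and the recovery unit passes all CO2, so CO2 in Q = CO2 in C = 1077.9 lb/h.
ethanol vapour in Q: m_A = 413×0.632 + (1−0.141)·(1−0.843)·m_A, so m_A = 261.02/0.8651 = 301.7 lb/h.
C = (1−0.843)×301.7 + 1077.9 = 1125.3 lb/h.
Purge V = 0.141×1125.3 = 158.66 lb/h.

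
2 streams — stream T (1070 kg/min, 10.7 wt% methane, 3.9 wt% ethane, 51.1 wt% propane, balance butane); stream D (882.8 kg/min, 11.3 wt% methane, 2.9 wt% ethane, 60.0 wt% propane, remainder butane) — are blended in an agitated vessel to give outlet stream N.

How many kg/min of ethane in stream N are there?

ethane out = ethane in = 1070×0.039 + 882.8×0.029 = 67.331 kg/min.

67.33 kg/min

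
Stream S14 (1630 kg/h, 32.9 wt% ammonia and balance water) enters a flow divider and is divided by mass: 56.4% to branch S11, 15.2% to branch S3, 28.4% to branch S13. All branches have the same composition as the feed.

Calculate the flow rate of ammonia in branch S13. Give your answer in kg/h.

Branch S13 total = 0.284×1630 = 462.92 kg/h.
ammonia in S13 = 0.329×462.92 = 152.3 kg/h.

152.3 kg/h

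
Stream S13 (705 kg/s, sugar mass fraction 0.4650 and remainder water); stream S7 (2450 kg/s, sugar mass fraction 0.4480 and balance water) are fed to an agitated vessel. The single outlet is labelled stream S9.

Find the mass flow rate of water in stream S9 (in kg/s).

1730 kg/s

water out = water in = 705×0.535 + 2450×0.552 = 1729.6 kg/s.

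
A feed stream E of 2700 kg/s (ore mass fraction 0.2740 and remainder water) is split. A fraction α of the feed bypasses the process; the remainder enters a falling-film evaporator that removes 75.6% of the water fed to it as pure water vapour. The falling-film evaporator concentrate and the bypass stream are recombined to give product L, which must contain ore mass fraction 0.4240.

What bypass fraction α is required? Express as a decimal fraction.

All 2700×0.274 = 739.8 kg/s of ore reaches L, so L = 739.8/0.424 = 1744.8 kg/s and vapour = 955.19 kg/s.
The evaporator receives (1−α)·2700 of feed at 0.726 water and removes 0.756 of that water:
0.756×0.726×(1−α)×2700 = 955.19
(1−α) = 955.19/1481.9 = 0.6446;  α = 0.3554.

0.355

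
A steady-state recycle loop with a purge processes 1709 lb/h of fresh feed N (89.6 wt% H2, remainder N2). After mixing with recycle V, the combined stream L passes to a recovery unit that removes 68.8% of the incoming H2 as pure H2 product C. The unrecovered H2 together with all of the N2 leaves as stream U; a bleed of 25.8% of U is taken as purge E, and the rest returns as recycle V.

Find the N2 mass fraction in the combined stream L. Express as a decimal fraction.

N2 enters only via N and leaves only via the purge: 1709×0.104 = 0.258×(N2 in U), and the recovery unit passes all N2, so N2 in L = N2 in U = 688.9 lb/h.
H2 in L: m_A = 1709×0.896 + (1−0.258)·(1−0.688)·m_A, so m_A = 1531.3/0.7685 = 1992.5 lb/h.
L = 1992.5 + 688.9 = 2681.4 lb/h.
N2 fraction in L = 688.9/2681.4 = 0.257.

0.257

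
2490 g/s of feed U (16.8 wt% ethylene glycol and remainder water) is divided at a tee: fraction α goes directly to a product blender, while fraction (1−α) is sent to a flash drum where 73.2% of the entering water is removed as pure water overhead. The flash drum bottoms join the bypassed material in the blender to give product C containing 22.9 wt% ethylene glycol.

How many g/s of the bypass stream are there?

All 2490×0.168 = 418.32 g/s of ethylene glycol reaches C, so C = 418.32/0.229 = 1826.7 g/s and vapour = 663.28 g/s.
The evaporator receives (1−α)·2490 of feed at 0.832 water and removes 0.732 of that water:
0.732×0.832×(1−α)×2490 = 663.28
(1−α) = 663.28/1516.5 = 0.4374;  α = 0.5626.
Bypass flow = 0.5626×2490 = 1400.9 g/s.

1401 g/s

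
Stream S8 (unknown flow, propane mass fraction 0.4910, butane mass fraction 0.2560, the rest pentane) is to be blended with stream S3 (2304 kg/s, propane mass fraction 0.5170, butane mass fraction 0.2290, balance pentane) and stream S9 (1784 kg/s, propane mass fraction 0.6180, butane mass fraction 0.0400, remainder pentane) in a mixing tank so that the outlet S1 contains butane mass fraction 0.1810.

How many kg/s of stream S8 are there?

Let S8 be the unknown flow. Total out = 4088 + S8.
butane balance: 598.98 + 0.256·S8 = 0.181·(4088 + S8)
(0.256 − 0.181)·S8 = 0.181×4088 − 598.98 = 140.95
S8 = 140.95 / 0.075 = 1879.4 kg/s

1879 kg/s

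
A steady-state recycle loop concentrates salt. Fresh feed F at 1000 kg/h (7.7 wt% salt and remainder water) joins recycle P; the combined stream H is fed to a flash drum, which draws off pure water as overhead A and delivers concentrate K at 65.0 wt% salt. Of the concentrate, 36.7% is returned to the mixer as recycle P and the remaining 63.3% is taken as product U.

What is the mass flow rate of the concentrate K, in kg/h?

187.1 kg/h

Overall salt balance (none leaves overhead): salt in fresh feed = salt in product, i.e. 1000×0.077 = (1−0.367)·K·0.650.
K = 77/(0.650×0.633) = 187.14 kg/h.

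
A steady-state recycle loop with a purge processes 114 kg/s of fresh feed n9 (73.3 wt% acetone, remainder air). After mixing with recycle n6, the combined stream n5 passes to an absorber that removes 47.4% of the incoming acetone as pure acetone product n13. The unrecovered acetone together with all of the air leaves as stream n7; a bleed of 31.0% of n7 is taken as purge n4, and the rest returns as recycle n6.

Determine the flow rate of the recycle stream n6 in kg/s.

115.4 kg/s

air enters only via n9 and leaves only via the purge: 114×0.267 = 0.310×(air in n7), and the absorber passes all air, so air in n5 = air in n7 = 98.187 kg/s.
acetone in n5: m_A = 114×0.733 + (1−0.310)·(1−0.474)·m_A, so m_A = 83.562/0.6371 = 131.17 kg/s.
n7 = (1−0.474)×131.17 + 98.187 = 167.18 kg/s.
Recycle n6 = (1−0.310)×167.18 = 115.36 kg/s.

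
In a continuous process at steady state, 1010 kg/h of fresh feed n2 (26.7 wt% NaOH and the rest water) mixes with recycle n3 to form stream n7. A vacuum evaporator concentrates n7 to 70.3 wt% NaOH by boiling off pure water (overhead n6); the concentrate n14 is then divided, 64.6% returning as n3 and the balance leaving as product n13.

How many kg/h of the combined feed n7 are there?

1710 kg/h

Overall NaOH balance (none leaves overhead): NaOH in fresh feed = NaOH in product, i.e. 1010×0.267 = (1−0.646)·n14·0.703.
n14 = 269.67/(0.703×0.354) = 1083.6 kg/h.
Recycle n3 = 0.646×1083.6 = 700.01 kg/h.
Combined feed n7 = 1010 + 700.01 = 1710 kg/h.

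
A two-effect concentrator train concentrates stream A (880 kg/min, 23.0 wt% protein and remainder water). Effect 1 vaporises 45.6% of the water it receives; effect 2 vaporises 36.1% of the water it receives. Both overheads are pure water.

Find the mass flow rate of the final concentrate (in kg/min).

water in feed = 880×0.770 = 677.6 kg/min.
After stage 1: water left = (1−0.456)×677.6 = 368.61; stream total = 571.01 kg/min.
After stage 2: water left = (1−0.361)×368.61 = 235.54; final concentrate = 437.94 kg/min.

437.9 kg/min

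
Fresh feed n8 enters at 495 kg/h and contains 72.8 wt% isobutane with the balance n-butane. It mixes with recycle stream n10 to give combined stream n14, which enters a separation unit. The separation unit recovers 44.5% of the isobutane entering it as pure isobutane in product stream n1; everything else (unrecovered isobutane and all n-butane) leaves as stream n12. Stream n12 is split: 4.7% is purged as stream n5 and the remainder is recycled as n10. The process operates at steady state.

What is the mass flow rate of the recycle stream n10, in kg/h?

n-butane enters only via n8 and leaves only via the purge: 495×0.272 = 0.047×(n-butane in n12), and the separation unit passes all n-butane, so n-butane in n14 = n-butane in n12 = 2864.7 kg/h.
isobutane in n14: m_A = 495×0.728 + (1−0.047)·(1−0.445)·m_A, so m_A = 360.36/0.4711 = 764.96 kg/h.
n12 = (1−0.445)×764.96 + 2864.7 = 3289.2 kg/h.
Recycle n10 = (1−0.047)×3289.2 = 3134.6 kg/h.

3135 kg/h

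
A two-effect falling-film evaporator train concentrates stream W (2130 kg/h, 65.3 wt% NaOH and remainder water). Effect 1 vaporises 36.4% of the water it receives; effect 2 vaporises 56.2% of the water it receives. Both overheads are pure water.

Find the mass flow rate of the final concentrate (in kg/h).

1597 kg/h

water in feed = 2130×0.347 = 739.11 kg/h.
After stage 1: water left = (1−0.364)×739.11 = 470.07; stream total = 1861 kg/h.
After stage 2: water left = (1−0.562)×470.07 = 205.89; final concentrate = 1596.8 kg/h.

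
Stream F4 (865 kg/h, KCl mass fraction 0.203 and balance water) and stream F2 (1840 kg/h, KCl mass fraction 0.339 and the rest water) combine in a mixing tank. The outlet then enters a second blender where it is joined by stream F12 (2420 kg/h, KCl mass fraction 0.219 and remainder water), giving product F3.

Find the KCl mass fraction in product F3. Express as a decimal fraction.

0.259

Overall, product flow = 5125 kg/h.
KCl in = 865×0.203 + 1840×0.339 + 2420×0.219 = 1329.3 kg/h.
KCl fraction in F3 = 0.259.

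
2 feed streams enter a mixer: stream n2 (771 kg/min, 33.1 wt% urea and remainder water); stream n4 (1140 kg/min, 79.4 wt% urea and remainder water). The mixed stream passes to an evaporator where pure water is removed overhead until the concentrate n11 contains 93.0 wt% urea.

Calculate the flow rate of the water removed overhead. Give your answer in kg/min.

663.3 kg/min

urea entering = 771×0.331 + 1140×0.794 = 1160.4 kg/min.
All urea reports to n11, so n11 = 1160.4/0.930 = 1247.7 kg/min.
Total feed = 1911 kg/min; overhead = 1911 − 1247.7 = 663.3 kg/min.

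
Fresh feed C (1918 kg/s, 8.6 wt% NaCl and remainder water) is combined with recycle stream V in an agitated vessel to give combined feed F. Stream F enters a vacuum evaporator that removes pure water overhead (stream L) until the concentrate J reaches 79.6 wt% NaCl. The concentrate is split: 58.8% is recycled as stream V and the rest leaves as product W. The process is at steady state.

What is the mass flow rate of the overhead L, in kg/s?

Overall NaCl balance (none leaves overhead): NaCl in fresh feed = NaCl in product, i.e. 1918×0.086 = (1−0.588)·J·0.796.
J = 164.95/(0.796×0.412) = 502.96 kg/s.
Recycle V = 0.588×502.96 = 295.74 kg/s.
Combined feed F = 1918 + 295.74 = 2213.7 kg/s.
Overhead L = F − J = 2213.7 − 502.96 = 1710.8 kg/s.

1711 kg/s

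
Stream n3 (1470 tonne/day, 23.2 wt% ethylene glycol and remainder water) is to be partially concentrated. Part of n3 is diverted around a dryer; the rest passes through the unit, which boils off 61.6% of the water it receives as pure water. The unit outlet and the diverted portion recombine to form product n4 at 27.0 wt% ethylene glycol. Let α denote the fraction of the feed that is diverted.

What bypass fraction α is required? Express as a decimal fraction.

All 1470×0.232 = 341.04 tonne/day of ethylene glycol reaches n4, so n4 = 341.04/0.270 = 1263.1 tonne/day and vapour = 206.89 tonne/day.
The evaporator receives (1−α)·1470 of feed at 0.768 water and removes 0.616 of that water:
0.616×0.768×(1−α)×1470 = 206.89
(1−α) = 206.89/695.44 = 0.2975;  α = 0.7025.

0.703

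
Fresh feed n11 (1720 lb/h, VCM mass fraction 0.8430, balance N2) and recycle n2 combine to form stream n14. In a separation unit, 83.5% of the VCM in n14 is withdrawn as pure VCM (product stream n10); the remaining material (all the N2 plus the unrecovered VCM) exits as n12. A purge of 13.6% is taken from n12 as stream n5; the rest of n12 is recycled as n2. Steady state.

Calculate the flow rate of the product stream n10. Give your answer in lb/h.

1412 lb/h

VCM in n14: m_A = 1720×0.843 + (1−0.136)·(1−0.835)·m_A, so m_A = 1450/0.8574 = 1691 lb/h.
Product n10 = 0.835×1691 = 1412 lb/h.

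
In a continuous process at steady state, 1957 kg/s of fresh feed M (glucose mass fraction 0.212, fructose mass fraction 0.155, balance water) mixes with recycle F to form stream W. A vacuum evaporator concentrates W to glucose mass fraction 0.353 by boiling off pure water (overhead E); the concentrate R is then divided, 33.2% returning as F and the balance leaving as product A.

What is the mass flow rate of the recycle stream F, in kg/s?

584.1 kg/s

Overall glucose balance (none leaves overhead): glucose in fresh feed = glucose in product, i.e. 1957×0.212 = (1−0.332)·R·0.353.
R = 414.88/(0.353×0.668) = 1759.4 kg/s.
Recycle F = 0.332×1759.4 = 584.14 kg/s.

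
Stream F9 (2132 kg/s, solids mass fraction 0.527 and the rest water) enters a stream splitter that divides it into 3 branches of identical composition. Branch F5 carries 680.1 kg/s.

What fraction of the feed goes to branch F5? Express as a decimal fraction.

Fraction to F5 = 680.1/2132 = 0.3190.

0.319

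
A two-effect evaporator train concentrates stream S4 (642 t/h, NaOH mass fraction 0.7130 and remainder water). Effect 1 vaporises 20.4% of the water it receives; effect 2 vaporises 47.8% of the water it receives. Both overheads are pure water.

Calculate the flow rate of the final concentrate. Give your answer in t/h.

534.3 t/h

water in feed = 642×0.287 = 184.25 t/h.
After stage 1: water left = (1−0.204)×184.25 = 146.67; stream total = 604.41 t/h.
After stage 2: water left = (1−0.478)×146.67 = 76.56; final concentrate = 534.31 t/h.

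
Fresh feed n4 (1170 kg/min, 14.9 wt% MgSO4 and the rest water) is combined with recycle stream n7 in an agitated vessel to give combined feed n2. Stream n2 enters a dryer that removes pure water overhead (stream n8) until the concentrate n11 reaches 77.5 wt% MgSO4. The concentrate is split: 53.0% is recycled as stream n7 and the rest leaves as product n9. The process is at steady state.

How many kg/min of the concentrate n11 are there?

Overall MgSO4 balance (none leaves overhead): MgSO4 in fresh feed = MgSO4 in product, i.e. 1170×0.149 = (1−0.530)·n11·0.775.
n11 = 174.33/(0.775×0.470) = 478.6 kg/min.

478.6 kg/min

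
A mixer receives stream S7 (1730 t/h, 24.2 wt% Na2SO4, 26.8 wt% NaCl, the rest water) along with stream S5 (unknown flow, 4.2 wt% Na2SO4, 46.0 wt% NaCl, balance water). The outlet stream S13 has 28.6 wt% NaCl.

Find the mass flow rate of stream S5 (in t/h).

Let S5 be the unknown flow. Total out = 1730 + S5.
NaCl balance: 463.64 + 0.460·S5 = 0.286·(1730 + S5)
(0.460 − 0.286)·S5 = 0.286×1730 − 463.64 = 31.14
S5 = 31.14 / 0.174 = 178.97 t/h

179 t/h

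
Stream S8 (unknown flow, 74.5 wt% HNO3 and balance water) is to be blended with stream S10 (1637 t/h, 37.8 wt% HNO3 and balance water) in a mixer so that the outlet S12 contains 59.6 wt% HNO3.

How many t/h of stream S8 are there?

2395 t/h

Let S8 be the unknown flow. Total out = 1637 + S8.
HNO3 balance: 618.79 + 0.745·S8 = 0.596·(1637 + S8)
(0.745 − 0.596)·S8 = 0.596×1637 − 618.79 = 356.87
S8 = 356.87 / 0.149 = 2395.1 t/h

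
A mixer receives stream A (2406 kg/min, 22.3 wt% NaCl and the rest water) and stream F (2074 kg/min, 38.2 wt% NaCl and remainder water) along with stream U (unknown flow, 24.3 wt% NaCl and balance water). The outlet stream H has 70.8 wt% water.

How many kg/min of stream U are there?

Let U be the unknown flow. Total out = 4480 + U.
water balance: 3151.2 + 0.757·U = 0.708·(4480 + U)
(0.757 − 0.708)·U = 0.708×4480 − 3151.2 = 20.646
U = 20.646 / 0.049 = 421.35 kg/min

421.3 kg/min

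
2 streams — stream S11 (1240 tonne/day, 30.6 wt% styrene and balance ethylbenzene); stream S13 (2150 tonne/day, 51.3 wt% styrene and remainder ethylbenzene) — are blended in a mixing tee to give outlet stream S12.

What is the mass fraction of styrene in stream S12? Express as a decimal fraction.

Total flow out = 1240 + 2150 = 3390 tonne/day.
styrene in = 1240×0.306 + 2150×0.513 = 1482.4 tonne/day.
styrene mass fraction in S12 = 1482.4/3390 = 0.437.

0.437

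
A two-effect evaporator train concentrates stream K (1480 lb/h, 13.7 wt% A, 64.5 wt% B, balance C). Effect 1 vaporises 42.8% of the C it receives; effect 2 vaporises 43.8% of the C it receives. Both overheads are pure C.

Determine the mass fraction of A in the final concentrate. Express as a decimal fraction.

C in feed = 1480×0.218 = 322.64 lb/h.
After stage 1: C left = (1−0.428)×322.64 = 184.55; stream total = 1341.9 lb/h.
After stage 2: C left = (1−0.438)×184.55 = 103.72; final concentrate = 1261.1 lb/h.
A fraction = 202.76/1261.1 = 0.1608.

0.1608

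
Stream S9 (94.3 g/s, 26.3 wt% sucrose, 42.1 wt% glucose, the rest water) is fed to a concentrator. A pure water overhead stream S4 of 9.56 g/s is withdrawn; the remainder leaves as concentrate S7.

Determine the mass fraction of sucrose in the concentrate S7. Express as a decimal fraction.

sucrose is not removed: 94.3×0.263 = 24.801 g/s of sucrose enters S7.
Concentrate = 94.3 − 9.56 = 84.74 g/s.
Mass fraction = 24.801/84.74 = 0.2927.

0.2927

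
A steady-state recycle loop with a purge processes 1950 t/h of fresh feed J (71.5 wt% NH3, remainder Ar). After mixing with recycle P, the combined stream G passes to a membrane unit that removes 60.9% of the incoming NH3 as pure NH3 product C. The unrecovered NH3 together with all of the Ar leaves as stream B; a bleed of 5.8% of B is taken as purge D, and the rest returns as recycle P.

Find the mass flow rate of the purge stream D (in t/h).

605.8 t/h

Ar enters only via J and leaves only via the purge: 1950×0.285 = 0.058×(Ar in B), and the membrane unit passes all Ar, so Ar in G = Ar in B = 9581.9 t/h.
NH3 in G: m_A = 1950×0.715 + (1−0.058)·(1−0.609)·m_A, so m_A = 1394.2/0.6317 = 2207.2 t/h.
B = (1−0.609)×2207.2 + 9581.9 = 10445 t/h.
Purge D = 0.058×10445 = 605.81 t/h.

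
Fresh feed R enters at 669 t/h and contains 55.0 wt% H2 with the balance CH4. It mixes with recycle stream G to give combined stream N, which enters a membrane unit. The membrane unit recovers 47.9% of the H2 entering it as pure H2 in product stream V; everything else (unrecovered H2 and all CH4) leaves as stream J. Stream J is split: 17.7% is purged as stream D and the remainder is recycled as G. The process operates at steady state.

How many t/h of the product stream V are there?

308.5 t/h

H2 in N: m_A = 669×0.550 + (1−0.177)·(1−0.479)·m_A, so m_A = 367.95/0.5712 = 644.15 t/h.
Product V = 0.479×644.15 = 308.55 t/h.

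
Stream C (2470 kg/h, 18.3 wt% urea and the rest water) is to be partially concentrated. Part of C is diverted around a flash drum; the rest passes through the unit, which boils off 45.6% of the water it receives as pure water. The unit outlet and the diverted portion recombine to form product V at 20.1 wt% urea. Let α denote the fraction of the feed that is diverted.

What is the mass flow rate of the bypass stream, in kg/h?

All 2470×0.183 = 452.01 kg/h of urea reaches V, so V = 452.01/0.201 = 2248.8 kg/h and vapour = 221.19 kg/h.
The evaporator receives (1−α)·2470 of feed at 0.817 water and removes 0.456 of that water:
0.456×0.817×(1−α)×2470 = 221.19
(1−α) = 221.19/920.2 = 0.2404;  α = 0.7596.
Bypass flow = 0.7596×2470 = 1876.3 kg/h.

1876 kg/h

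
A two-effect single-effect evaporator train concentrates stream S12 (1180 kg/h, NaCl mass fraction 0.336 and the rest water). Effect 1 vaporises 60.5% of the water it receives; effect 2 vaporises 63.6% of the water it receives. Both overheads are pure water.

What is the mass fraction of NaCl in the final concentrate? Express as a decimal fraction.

water in feed = 1180×0.664 = 783.52 kg/h.
After stage 1: water left = (1−0.605)×783.52 = 309.49; stream total = 705.97 kg/h.
After stage 2: water left = (1−0.636)×309.49 = 112.65; final concentrate = 509.13 kg/h.
NaCl fraction = 396.48/509.13 = 0.779.

0.779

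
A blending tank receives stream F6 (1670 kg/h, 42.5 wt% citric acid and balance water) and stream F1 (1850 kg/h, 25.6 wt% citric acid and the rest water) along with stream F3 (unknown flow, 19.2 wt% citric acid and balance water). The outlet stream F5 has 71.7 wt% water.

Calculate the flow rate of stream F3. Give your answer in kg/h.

Let F3 be the unknown flow. Total out = 3520 + F3.
water balance: 2336.7 + 0.808·F3 = 0.717·(3520 + F3)
(0.808 − 0.717)·F3 = 0.717×3520 − 2336.7 = 187.19
F3 = 187.19 / 0.091 = 2057 kg/h

2057 kg/h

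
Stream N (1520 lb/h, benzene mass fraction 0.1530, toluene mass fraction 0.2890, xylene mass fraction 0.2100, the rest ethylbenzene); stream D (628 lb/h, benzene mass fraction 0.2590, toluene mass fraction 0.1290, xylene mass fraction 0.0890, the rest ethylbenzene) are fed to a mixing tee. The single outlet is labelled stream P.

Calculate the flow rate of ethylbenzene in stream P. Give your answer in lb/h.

ethylbenzene out = ethylbenzene in = 1520×0.348 + 628×0.523 = 857.4 lb/h.

857.4 lb/h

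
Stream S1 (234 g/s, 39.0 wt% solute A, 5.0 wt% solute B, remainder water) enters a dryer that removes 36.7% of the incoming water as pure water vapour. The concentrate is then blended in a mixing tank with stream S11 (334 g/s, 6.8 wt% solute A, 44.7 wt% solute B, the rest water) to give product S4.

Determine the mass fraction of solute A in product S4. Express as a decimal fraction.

Vapour removed = 0.367×0.560×234 = 48.092 g/s; concentrate = 185.91 g/s.
solute A reaching the mixer = 91.26 (from concentrate) + 334×0.068 = 113.97 g/s.
Product flow = 185.91 + 334 = 519.91 g/s; solute A fraction = 0.219.

0.219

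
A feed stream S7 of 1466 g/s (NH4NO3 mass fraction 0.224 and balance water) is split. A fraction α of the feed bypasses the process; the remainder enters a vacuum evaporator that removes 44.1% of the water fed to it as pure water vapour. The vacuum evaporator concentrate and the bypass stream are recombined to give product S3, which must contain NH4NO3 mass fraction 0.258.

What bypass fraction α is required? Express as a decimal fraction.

0.615

All 1466×0.224 = 328.38 g/s of NH4NO3 reaches S3, so S3 = 328.38/0.258 = 1272.8 g/s and vapour = 193.19 g/s.
The evaporator receives (1−α)·1466 of feed at 0.776 water and removes 0.441 of that water:
0.441×0.776×(1−α)×1466 = 193.19
(1−α) = 193.19/501.69 = 0.3851;  α = 0.6149.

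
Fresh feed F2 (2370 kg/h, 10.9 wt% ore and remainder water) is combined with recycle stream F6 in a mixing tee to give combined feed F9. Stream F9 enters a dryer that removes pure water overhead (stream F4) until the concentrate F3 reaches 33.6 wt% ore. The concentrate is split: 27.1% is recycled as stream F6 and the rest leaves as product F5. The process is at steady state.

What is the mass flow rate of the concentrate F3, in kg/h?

1055 kg/h

Overall ore balance (none leaves overhead): ore in fresh feed = ore in product, i.e. 2370×0.109 = (1−0.271)·F3·0.336.
F3 = 258.33/(0.336×0.729) = 1054.6 kg/h.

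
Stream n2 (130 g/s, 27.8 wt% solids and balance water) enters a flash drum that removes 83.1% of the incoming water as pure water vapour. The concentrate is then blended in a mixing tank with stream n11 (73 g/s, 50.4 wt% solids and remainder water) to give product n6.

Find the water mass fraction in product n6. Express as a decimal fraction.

Vapour removed = 0.831×0.722×130 = 77.998 g/s; concentrate = 52.002 g/s.
water reaching the mixer = 15.862 (from concentrate) + 73×0.496 = 52.07 g/s.
Product flow = 52.002 + 73 = 125 g/s; water fraction = 0.417.

0.417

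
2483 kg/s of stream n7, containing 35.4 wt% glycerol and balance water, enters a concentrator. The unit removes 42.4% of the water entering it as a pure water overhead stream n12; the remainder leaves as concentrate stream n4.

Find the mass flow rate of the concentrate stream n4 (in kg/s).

water entering = 2483×0.646 = 1604 kg/s; overhead removed = 0.424×1604 = 680.1 kg/s.
Concentrate = 2483 − 680.1 = 1802.9 kg/s.

1803 kg/s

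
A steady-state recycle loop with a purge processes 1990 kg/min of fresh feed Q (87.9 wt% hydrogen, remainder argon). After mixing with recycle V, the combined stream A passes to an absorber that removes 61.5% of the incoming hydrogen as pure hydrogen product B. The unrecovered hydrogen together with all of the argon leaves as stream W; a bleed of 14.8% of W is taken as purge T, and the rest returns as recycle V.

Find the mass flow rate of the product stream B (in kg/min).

1601 kg/min

hydrogen in A: m_A = 1990×0.879 + (1−0.148)·(1−0.615)·m_A, so m_A = 1749.2/0.6720 = 2603.1 kg/min.
Product B = 0.615×2603.1 = 1600.9 kg/min.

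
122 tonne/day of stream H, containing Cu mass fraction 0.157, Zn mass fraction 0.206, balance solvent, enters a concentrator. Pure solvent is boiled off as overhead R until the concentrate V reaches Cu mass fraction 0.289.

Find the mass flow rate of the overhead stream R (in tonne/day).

55.72 tonne/day

Cu is conserved: 122×0.157 = 19.154 tonne/day all reports to the concentrate.
Concentrate = 19.154/(target fraction) = 66.277 tonne/day.
Overhead = 122 − 66.277 = 55.723 tonne/day.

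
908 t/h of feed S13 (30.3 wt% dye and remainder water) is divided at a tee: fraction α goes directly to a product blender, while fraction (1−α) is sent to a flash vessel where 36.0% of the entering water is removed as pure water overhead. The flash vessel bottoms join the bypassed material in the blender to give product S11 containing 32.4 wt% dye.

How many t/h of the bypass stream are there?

All 908×0.303 = 275.12 t/h of dye reaches S11, so S11 = 275.12/0.324 = 849.15 t/h and vapour = 58.852 t/h.
The evaporator receives (1−α)·908 of feed at 0.697 water and removes 0.360 of that water:
0.360×0.697×(1−α)×908 = 58.852
(1−α) = 58.852/227.84 = 0.2583;  α = 0.7417.
Bypass flow = 0.7417×908 = 673.46 t/h.

673.5 t/h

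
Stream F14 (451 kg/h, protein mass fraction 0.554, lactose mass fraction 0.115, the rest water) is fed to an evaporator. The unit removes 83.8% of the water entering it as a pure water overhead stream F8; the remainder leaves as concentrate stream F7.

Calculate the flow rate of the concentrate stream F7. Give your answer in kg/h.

water entering = 451×0.331 = 149.28 kg/h; overhead removed = 0.838×149.28 = 125.1 kg/h.
Concentrate = 451 − 125.1 = 325.9 kg/h.

325.9 kg/h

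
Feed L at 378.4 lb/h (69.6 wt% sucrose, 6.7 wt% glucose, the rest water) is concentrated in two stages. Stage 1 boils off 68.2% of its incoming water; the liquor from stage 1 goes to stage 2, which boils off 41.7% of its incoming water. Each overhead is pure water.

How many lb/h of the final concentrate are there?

305.3 lb/h

water in feed = 378.4×0.237 = 89.681 lb/h.
After stage 1: water left = (1−0.682)×89.681 = 28.518; stream total = 317.24 lb/h.
After stage 2: water left = (1−0.417)×28.518 = 16.626; final concentrate = 305.35 lb/h.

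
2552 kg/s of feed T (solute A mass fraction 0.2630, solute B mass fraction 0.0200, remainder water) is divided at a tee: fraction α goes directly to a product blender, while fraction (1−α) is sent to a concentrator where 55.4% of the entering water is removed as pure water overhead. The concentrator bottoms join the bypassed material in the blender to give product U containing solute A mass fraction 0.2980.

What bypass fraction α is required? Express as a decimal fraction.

0.704

All 2552×0.263 = 671.18 kg/s of solute A reaches U, so U = 671.18/0.298 = 2252.3 kg/s and vapour = 299.73 kg/s.
The evaporator receives (1−α)·2552 of feed at 0.717 water and removes 0.554 of that water:
0.554×0.717×(1−α)×2552 = 299.73
(1−α) = 299.73/1013.7 = 0.2957;  α = 0.7043.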